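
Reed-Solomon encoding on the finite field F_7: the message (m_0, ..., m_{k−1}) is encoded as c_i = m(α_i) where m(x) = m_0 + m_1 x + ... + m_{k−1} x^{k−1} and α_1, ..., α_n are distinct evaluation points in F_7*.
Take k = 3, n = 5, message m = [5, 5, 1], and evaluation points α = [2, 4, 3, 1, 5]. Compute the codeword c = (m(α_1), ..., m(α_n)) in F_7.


c = [5, 6, 1, 4, 6]

Message polynomial: m(x) = 5 + 5·x + 1·x^2 (mod 7).
For each evaluation point α_i, compute m(α_i) mod 7:
  α_1 = 2: Horner steps 1 → 0 → 5, so m(2) = 5.
  α_2 = 4: Horner steps 1 → 2 → 6, so m(4) = 6.
  α_3 = 3: Horner steps 1 → 1 → 1, so m(3) = 1.
  α_4 = 1: Horner steps 1 → 6 → 4, so m(1) = 4.
  α_5 = 5: Horner steps 1 → 3 → 6, so m(5) = 6.
Codeword c = [5, 6, 1, 4, 6] ∈ F_7^5.


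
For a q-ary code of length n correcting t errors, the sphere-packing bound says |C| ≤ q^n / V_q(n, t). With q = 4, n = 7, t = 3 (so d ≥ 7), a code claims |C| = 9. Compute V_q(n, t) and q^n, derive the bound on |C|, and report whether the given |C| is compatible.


V_q(n, t) = 1156, q^n = 16384, Hamming bound = 14, |C| = 9 ≤ bound (satisfied).

Step 1: Compute V_q(n, t) = Σ_{j=0}^3 C(n, j) (q−1)^j.
  j = 0: C(7,0)·(3)^0 = 1·1 = 1.
  j = 1: C(7,1)·(3)^1 = 7·3 = 21.
  j = 2: C(7,2)·(3)^2 = 21·9 = 189.
  j = 3: C(7,3)·(3)^3 = 35·27 = 945.
  V_q(n, t) = 1 + 21 + 189 + 945 = 1156.
Step 2: q^n = 4^7 = 16384.
Step 3: Hamming bound ⌊q^n / V_q(n,t)⌋ = ⌊16384/1156⌋ = 14.
Step 4: Compare |C| = 9 to 14: satisfied.
The claimed |C| lies below the Hamming bound.


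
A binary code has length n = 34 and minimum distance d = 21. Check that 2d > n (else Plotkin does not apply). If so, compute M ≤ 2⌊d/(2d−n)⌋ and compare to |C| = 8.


Plotkin bound M ≤ 4; given |C| = 8 > bound (violated).

Check applicability: 2d = 42, n = 34.
2d − n = 8 > 0, so Plotkin applies.
Compute d/(2d−n) = 21/8 ≈ 2.6250.
⌊d/(2d−n)⌋ = 2.
Plotkin bound: M ≤ 2·2 = 4.
Given |C| = 8, check: VIOLATED.
This |C| is above the Plotkin bound, so no binary code with n = 34, d = 21 and 8 codewords exists.


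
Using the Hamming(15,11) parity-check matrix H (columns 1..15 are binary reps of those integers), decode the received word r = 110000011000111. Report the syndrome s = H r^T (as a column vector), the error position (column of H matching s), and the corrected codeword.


s = (1, 1, 1, 0)^T, error position = 14, corrected codeword c = 110000011000101

Compute s = H r^T mod 2 one row at a time:
  s_1 = 1 + 1 + 0 + 0 + 0 + 1 + 1 + 1 = 5 ≡ 1 (mod 2).
  s_2 = 0 + 0 + 0 + 0 + 0 + 1 + 1 + 1 = 3 ≡ 1 (mod 2).
  s_3 = 1 + 0 + 0 + 0 + 0 + 0 + 1 + 1 = 3 ≡ 1 (mod 2).
  s_4 = 1 + 0 + 0 + 0 + 1 + 0 + 1 + 1 = 4 ≡ 0 (mod 2).
s = (1, 1, 1, 0)^T — this equals column 14 of H (binary 1110), so error is at position 14.
Correct: flip bit 14 of r = 110000011000111 to get c = 110000011000101.


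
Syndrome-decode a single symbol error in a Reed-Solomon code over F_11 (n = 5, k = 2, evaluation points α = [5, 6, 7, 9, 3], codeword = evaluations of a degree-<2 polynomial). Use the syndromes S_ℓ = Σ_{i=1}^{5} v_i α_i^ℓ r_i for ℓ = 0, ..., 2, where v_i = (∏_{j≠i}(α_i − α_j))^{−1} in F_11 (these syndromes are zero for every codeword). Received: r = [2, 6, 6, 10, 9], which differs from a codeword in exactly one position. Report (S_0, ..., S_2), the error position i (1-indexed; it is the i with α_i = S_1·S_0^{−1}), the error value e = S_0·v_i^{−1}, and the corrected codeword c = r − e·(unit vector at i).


S = (10, 5, 8), error at position 2, error magnitude e = 2, c = [2, 4, 6, 10, 9].

Step 1: column multipliers v_i = (∏_{j≠i}(α_i − α_j))^{−1} mod 11.
  i = 1 (α = 5): (5−6)(5−7)(5−9)(5−3) = (−1)·(−2)·(−4)·2 = −16 ≡ 6, so v_1 = 6^{−1} = 2 (mod 11).
  i = 2 (α = 6): (6−5)(6−7)(6−9)(6−3) = 1·(−1)·(−3)·3 = 9 ≡ 9, so v_2 = 9^{−1} = 5 (mod 11).
  i = 3 (α = 7): (7−5)(7−6)(7−9)(7−3) = 2·1·(−2)·4 = −16 ≡ 6, so v_3 = 6^{−1} = 2 (mod 11).
  i = 4 (α = 9): (9−5)(9−6)(9−7)(9−3) = 4·3·2·6 = 144 ≡ 1, so v_4 = 1^{−1} = 1 (mod 11).
  i = 5 (α = 3): (3−5)(3−6)(3−7)(3−9) = (−2)·(−3)·(−4)·(−6) = 144 ≡ 1, so v_5 = 1^{−1} = 1 (mod 11).
  v = [2, 5, 2, 1, 1].
Step 2: syndromes of r = [2, 6, 6, 10, 9] (all sums mod 11).
  S_0 = Σ v_i r_i = 2·2 + 5·6 + 2·6 + 1·10 + 1·9 = 65 ≡ 10.
  S_1 = Σ v_i α_i r_i = 2·5·2 + 5·6·6 + 2·7·6 + 1·9·10 + 1·3·9 = 401 ≡ 5.
  α_i^2 mod 11 = [3, 3, 5, 4, 9].
  S_2 = Σ v_i α_i^2 r_i = 2·3·2 + 5·3·6 + 2·5·6 + 1·4·10 + 1·9·9 = 283 ≡ 8.
  S = (10, 5, 8) ≠ 0, so r is not a codeword (an error is present).
Step 3: locate the error. For a single error e at position i, S_ℓ = v_i·e·α_i^ℓ, so α_err = S_1/S_0.
  S_0^{−1} = 10^{−1} = 10 (mod 11), so α_err = 5·10 = 50 ≡ 6 = α_2. Error position i = 2.
  Consistency check: S_2/S_1 = 8·9 = 72 ≡ 6 = α_err ✓ (single-error assumption holds).
Step 4: error magnitude e = S_0/v_2 = S_0·∏_{j≠2}(α_2 − α_j) = 10·9 = 90 ≡ 2 (mod 11).
Step 5: correct position 2: c_2 = r_2 − e = 6 − 2 ≡ 4 (mod 11). Hence c = [2, 4, 6, 10, 9].
  Check: interpolating c through the α_i gives m(x) = 3 + 2·x (degree < 2) with m(α_i) = c_i for every i, so c is indeed a codeword.


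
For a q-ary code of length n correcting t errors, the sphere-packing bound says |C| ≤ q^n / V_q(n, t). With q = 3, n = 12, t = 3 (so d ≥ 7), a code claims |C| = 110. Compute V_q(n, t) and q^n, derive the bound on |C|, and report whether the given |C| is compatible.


V_q(n, t) = 2049, q^n = 531441, Hamming bound = 259, |C| = 110 ≤ bound (satisfied).

Step 1: Compute V_q(n, t) = Σ_{j=0}^3 C(n, j) (q−1)^j.
  j = 0: C(12,0)·(2)^0 = 1·1 = 1.
  j = 1: C(12,1)·(2)^1 = 12·2 = 24.
  j = 2: C(12,2)·(2)^2 = 66·4 = 264.
  j = 3: C(12,3)·(2)^3 = 220·8 = 1760.
  V_q(n, t) = 1 + 24 + 264 + 1760 = 2049.
Step 2: q^n = 3^12 = 531441.
Step 3: Hamming bound ⌊q^n / V_q(n,t)⌋ = ⌊531441/2049⌋ = 259.
Step 4: Compare |C| = 110 to 259: satisfied.
The claimed |C| lies below the Hamming bound.


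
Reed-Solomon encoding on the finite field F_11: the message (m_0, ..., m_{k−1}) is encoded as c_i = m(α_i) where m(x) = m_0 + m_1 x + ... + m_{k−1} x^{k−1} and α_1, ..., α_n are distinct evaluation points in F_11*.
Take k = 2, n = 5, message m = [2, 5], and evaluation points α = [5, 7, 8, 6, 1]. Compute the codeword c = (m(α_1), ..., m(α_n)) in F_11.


c = [5, 4, 9, 10, 7]

Message polynomial: m(x) = 2 + 5·x (mod 11).
For each evaluation point α_i, compute m(α_i) mod 11:
  α_1 = 5: Horner steps 5 → 5, so m(5) = 5.
  α_2 = 7: Horner steps 5 → 4, so m(7) = 4.
  α_3 = 8: Horner steps 5 → 9, so m(8) = 9.
  α_4 = 6: Horner steps 5 → 10, so m(6) = 10.
  α_5 = 1: Horner steps 5 → 7, so m(1) = 7.
Codeword c = [5, 4, 9, 10, 7] ∈ F_11^5.


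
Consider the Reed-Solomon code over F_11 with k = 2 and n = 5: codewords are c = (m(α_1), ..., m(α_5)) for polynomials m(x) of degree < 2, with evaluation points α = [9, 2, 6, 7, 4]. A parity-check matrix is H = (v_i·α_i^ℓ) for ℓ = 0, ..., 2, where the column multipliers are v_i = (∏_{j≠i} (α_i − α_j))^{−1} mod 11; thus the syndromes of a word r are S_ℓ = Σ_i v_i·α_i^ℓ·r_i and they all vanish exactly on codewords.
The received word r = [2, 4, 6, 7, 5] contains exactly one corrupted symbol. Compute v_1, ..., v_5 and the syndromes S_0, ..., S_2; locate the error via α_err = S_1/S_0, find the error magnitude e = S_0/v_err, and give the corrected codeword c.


S = (2, 3, 10), error at position 4, error magnitude e = 6, c = [2, 4, 6, 1, 5].

Step 1: column multipliers v_i = (∏_{j≠i}(α_i − α_j))^{−1} mod 11.
  i = 1 (α = 9): (9−2)(9−6)(9−7)(9−4) = 7·3·2·5 = 210 ≡ 1, so v_1 = 1^{−1} = 1 (mod 11).
  i = 2 (α = 2): (2−9)(2−6)(2−7)(2−4) = (−7)·(−4)·(−5)·(−2) = 280 ≡ 5, so v_2 = 5^{−1} = 9 (mod 11).
  i = 3 (α = 6): (6−9)(6−2)(6−7)(6−4) = (−3)·4·(−1)·2 = 24 ≡ 2, so v_3 = 2^{−1} = 6 (mod 11).
  i = 4 (α = 7): (7−9)(7−2)(7−6)(7−4) = (−2)·5·1·3 = −30 ≡ 3, so v_4 = 3^{−1} = 4 (mod 11).
  i = 5 (α = 4): (4−9)(4−2)(4−6)(4−7) = (−5)·2·(−2)·(−3) = −60 ≡ 6, so v_5 = 6^{−1} = 2 (mod 11).
  v = [1, 9, 6, 4, 2].
Step 2: syndromes of r = [2, 4, 6, 7, 5] (all sums mod 11).
  S_0 = Σ v_i r_i = 1·2 + 9·4 + 6·6 + 4·7 + 2·5 = 112 ≡ 2.
  S_1 = Σ v_i α_i r_i = 1·9·2 + 9·2·4 + 6·6·6 + 4·7·7 + 2·4·5 = 542 ≡ 3.
  α_i^2 mod 11 = [4, 4, 3, 5, 5].
  S_2 = Σ v_i α_i^2 r_i = 1·4·2 + 9·4·4 + 6·3·6 + 4·5·7 + 2·5·5 = 450 ≡ 10.
  S = (2, 3, 10) ≠ 0, so r is not a codeword (an error is present).
Step 3: locate the error. For a single error e at position i, S_ℓ = v_i·e·α_i^ℓ, so α_err = S_1/S_0.
  S_0^{−1} = 2^{−1} = 6 (mod 11), so α_err = 3·6 = 18 ≡ 7 = α_4. Error position i = 4.
  Consistency check: S_2/S_1 = 10·4 = 40 ≡ 7 = α_err ✓ (single-error assumption holds).
Step 4: error magnitude e = S_0/v_4 = S_0·∏_{j≠4}(α_4 − α_j) = 2·3 = 6 ≡ 6 (mod 11).
Step 5: correct position 4: c_4 = r_4 − e = 7 − 6 ≡ 1 (mod 11). Hence c = [2, 4, 6, 1, 5].
  Check: interpolating c through the α_i gives m(x) = 3 + 6·x (degree < 2) with m(α_i) = c_i for every i, so c is indeed a codeword.


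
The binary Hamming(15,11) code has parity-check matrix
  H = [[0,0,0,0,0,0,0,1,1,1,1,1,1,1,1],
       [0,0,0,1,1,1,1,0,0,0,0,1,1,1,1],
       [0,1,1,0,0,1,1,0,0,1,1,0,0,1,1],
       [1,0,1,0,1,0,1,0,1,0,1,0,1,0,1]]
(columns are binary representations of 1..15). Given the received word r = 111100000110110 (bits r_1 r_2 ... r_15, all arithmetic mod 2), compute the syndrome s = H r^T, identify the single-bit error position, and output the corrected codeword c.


s = (0, 1, 1, 0)^T, error position = 6, corrected codeword c = 111101000110110

Compute s = H r^T mod 2 one row at a time:
  s_1 = 0 + 0 + 1 + 1 + 0 + 1 + 1 + 0 = 4 ≡ 0 (mod 2).
  s_2 = 1 + 0 + 0 + 0 + 0 + 1 + 1 + 0 = 3 ≡ 1 (mod 2).
  s_3 = 1 + 1 + 0 + 0 + 1 + 1 + 1 + 0 = 5 ≡ 1 (mod 2).
  s_4 = 1 + 1 + 0 + 0 + 0 + 1 + 1 + 0 = 4 ≡ 0 (mod 2).
s = (0, 1, 1, 0)^T — this equals column 6 of H (binary 0110), so error is at position 6.
Correct: flip bit 6 of r = 111100000110110 to get c = 111101000110110.


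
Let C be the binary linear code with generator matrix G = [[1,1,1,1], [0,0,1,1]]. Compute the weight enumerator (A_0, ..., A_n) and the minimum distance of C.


Weight distribution: A_0 = 1, A_2 = 2, A_4 = 1. Minimum distance d = 2.

Enumerate all 2^2 = 4 messages m ∈ F_2^2.
For each, compute codeword c = mG in F_2^4, then tally its weight.
  m = 00 → c = 0000, weight = 0.
  m = 10 → c = 1111, weight = 4.
  m = 01 → c = 0011, weight = 2.
  m = 11 → c = 1100, weight = 2.
Tally weights:
  weight 0: 1 codewords.
  weight 2: 2 codewords.
  weight 4: 1 codewords.
Minimum distance d = smallest w > 0 with A_w > 0 = 2.
Sanity: Σ A_w = 4 = 2^2 = 4 ✓.


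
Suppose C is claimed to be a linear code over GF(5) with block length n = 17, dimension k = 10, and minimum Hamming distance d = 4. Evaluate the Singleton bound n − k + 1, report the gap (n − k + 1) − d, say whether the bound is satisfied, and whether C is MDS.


Singleton RHS = n − k + 1 = 8, slack = 4, bound satisfied, not MDS.

Singleton bound: d ≤ n − k + 1.
Here n = 17, k = 10, so n − k + 1 = 8.
Given d = 4, check d ≤ 8: YES.
Slack = (n − k + 1) − d = 4.
The code is NOT MDS (slack = 4 > 0).
Description: the claimed parameters are [17, 10, 4]_5; such a code would be non-MDS.


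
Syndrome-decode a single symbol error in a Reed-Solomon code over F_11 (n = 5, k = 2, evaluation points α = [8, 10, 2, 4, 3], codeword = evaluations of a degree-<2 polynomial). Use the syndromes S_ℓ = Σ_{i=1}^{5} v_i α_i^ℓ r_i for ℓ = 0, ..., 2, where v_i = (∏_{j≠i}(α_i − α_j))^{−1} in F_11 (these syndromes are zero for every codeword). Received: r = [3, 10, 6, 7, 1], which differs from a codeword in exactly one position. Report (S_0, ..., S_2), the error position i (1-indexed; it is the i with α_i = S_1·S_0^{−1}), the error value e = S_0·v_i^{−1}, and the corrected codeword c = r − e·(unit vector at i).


S = (8, 9, 6), error at position 1, error magnitude e = 5, c = [9, 10, 6, 7, 1].

Step 1: column multipliers v_i = (∏_{j≠i}(α_i − α_j))^{−1} mod 11.
  i = 1 (α = 8): (8−10)(8−2)(8−4)(8−3) = (−2)·6·4·5 = −240 ≡ 2, so v_1 = 2^{−1} = 6 (mod 11).
  i = 2 (α = 10): (10−8)(10−2)(10−4)(10−3) = 2·8·6·7 = 672 ≡ 1, so v_2 = 1^{−1} = 1 (mod 11).
  i = 3 (α = 2): (2−8)(2−10)(2−4)(2−3) = (−6)·(−8)·(−2)·(−1) = 96 ≡ 8, so v_3 = 8^{−1} = 7 (mod 11).
  i = 4 (α = 4): (4−8)(4−10)(4−2)(4−3) = (−4)·(−6)·2·1 = 48 ≡ 4, so v_4 = 4^{−1} = 3 (mod 11).
  i = 5 (α = 3): (3−8)(3−10)(3−2)(3−4) = (−5)·(−7)·1·(−1) = −35 ≡ 9, so v_5 = 9^{−1} = 5 (mod 11).
  v = [6, 1, 7, 3, 5].
Step 2: syndromes of r = [3, 10, 6, 7, 1] (all sums mod 11).
  S_0 = Σ v_i r_i = 6·3 + 1·10 + 7·6 + 3·7 + 5·1 = 96 ≡ 8.
  S_1 = Σ v_i α_i r_i = 6·8·3 + 1·10·10 + 7·2·6 + 3·4·7 + 5·3·1 = 427 ≡ 9.
  α_i^2 mod 11 = [9, 1, 4, 5, 9].
  S_2 = Σ v_i α_i^2 r_i = 6·9·3 + 1·1·10 + 7·4·6 + 3·5·7 + 5·9·1 = 490 ≡ 6.
  S = (8, 9, 6) ≠ 0, so r is not a codeword (an error is present).
Step 3: locate the error. For a single error e at position i, S_ℓ = v_i·e·α_i^ℓ, so α_err = S_1/S_0.
  S_0^{−1} = 8^{−1} = 7 (mod 11), so α_err = 9·7 = 63 ≡ 8 = α_1. Error position i = 1.
  Consistency check: S_2/S_1 = 6·5 = 30 ≡ 8 = α_err ✓ (single-error assumption holds).
Step 4: error magnitude e = S_0/v_1 = S_0·∏_{j≠1}(α_1 − α_j) = 8·2 = 16 ≡ 5 (mod 11).
Step 5: correct position 1: c_1 = r_1 − e = 3 − 5 ≡ 9 (mod 11). Hence c = [9, 10, 6, 7, 1].
  Check: interpolating c through the α_i gives m(x) = 5 + 6·x (degree < 2) with m(α_i) = c_i for every i, so c is indeed a codeword.


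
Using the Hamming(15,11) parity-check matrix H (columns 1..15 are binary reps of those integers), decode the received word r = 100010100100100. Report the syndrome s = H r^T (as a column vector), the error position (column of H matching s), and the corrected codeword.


s = (0, 1, 0, 0)^T, error position = 4, corrected codeword c = 100110100100100

Compute s = H r^T mod 2 one row at a time:
  s_1 = 0 + 0 + 1 + 0 + 0 + 1 + 0 + 0 = 2 ≡ 0 (mod 2).
  s_2 = 0 + 1 + 0 + 1 + 0 + 1 + 0 + 0 = 3 ≡ 1 (mod 2).
  s_3 = 0 + 0 + 0 + 1 + 1 + 0 + 0 + 0 = 2 ≡ 0 (mod 2).
  s_4 = 1 + 0 + 1 + 1 + 0 + 0 + 1 + 0 = 4 ≡ 0 (mod 2).
s = (0, 1, 0, 0)^T — this equals column 4 of H (binary 0100), so error is at position 4.
Correct: flip bit 4 of r = 100010100100100 to get c = 100110100100100.


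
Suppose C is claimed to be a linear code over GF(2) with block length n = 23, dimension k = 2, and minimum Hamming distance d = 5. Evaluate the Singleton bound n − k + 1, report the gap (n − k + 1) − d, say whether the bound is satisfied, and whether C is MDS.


Singleton RHS = n − k + 1 = 22, slack = 17, bound satisfied, not MDS.

Singleton bound: d ≤ n − k + 1.
Here n = 23, k = 2, so n − k + 1 = 22.
Given d = 5, check d ≤ 22: YES.
Slack = (n − k + 1) − d = 17.
The code is NOT MDS (slack = 17 > 0).
Description: the claimed parameters are [23, 2, 5]_2; such a code would be non-MDS.


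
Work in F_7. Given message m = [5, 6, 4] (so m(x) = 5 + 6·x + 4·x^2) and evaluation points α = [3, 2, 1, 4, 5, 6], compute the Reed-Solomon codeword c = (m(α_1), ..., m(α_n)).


c = [3, 5, 1, 2, 2, 3]

Message polynomial: m(x) = 5 + 6·x + 4·x^2 (mod 7).
For each evaluation point α_i, compute m(α_i) mod 7:
  α_1 = 3: Horner steps 4 → 4 → 3, so m(3) = 3.
  α_2 = 2: Horner steps 4 → 0 → 5, so m(2) = 5.
  α_3 = 1: Horner steps 4 → 3 → 1, so m(1) = 1.
  α_4 = 4: Horner steps 4 → 1 → 2, so m(4) = 2.
  α_5 = 5: Horner steps 4 → 5 → 2, so m(5) = 2.
  α_6 = 6: Horner steps 4 → 2 → 3, so m(6) = 3.
Codeword c = [3, 5, 1, 2, 2, 3] ∈ F_7^6.


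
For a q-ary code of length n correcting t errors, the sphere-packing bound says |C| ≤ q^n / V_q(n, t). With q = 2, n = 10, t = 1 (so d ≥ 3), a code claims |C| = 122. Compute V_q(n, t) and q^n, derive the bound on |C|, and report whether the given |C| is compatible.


V_q(n, t) = 11, q^n = 1024, Hamming bound = 93, |C| = 122 > bound (violated).

Step 1: Compute V_q(n, t) = Σ_{j=0}^1 C(n, j) (q−1)^j.
  j = 0: C(10,0)·(1)^0 = 1·1 = 1.
  j = 1: C(10,1)·(1)^1 = 10·1 = 10.
  V_q(n, t) = 1 + 10 = 11.
Step 2: q^n = 2^10 = 1024.
Step 3: Hamming bound ⌊q^n / V_q(n,t)⌋ = ⌊1024/11⌋ = 93.
Step 4: Compare |C| = 122 to 93: violated.
The claimed |C| lies above the Hamming bound, so no 2-ary code of length 10 with d ≥ 3 can have 122 codewords.


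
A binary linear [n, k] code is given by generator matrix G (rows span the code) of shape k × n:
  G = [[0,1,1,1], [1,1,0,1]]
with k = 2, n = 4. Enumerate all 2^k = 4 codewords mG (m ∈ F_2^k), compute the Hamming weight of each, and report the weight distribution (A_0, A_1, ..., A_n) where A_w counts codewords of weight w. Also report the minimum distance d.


Weight distribution: A_0 = 1, A_2 = 1, A_3 = 2. Minimum distance d = 2.

Enumerate all 2^2 = 4 messages m ∈ F_2^2.
For each, compute codeword c = mG in F_2^4, then tally its weight.
  m = 00 → c = 0000, weight = 0.
  m = 10 → c = 0111, weight = 3.
  m = 01 → c = 1101, weight = 3.
  m = 11 → c = 1010, weight = 2.
Tally weights:
  weight 0: 1 codewords.
  weight 2: 1 codewords.
  weight 3: 2 codewords.
Minimum distance d = smallest w > 0 with A_w > 0 = 2.
Sanity: Σ A_w = 4 = 2^2 = 4 ✓.


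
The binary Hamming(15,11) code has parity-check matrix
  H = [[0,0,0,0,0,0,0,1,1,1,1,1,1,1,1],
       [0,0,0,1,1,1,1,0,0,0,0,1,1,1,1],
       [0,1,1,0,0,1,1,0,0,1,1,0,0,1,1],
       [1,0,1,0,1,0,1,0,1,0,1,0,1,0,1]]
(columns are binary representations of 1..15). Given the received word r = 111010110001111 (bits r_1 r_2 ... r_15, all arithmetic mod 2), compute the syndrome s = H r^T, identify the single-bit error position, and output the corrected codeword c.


s = (1, 0, 1, 0)^T, error position = 10, corrected codeword c = 111010110101111

Compute s = H r^T mod 2 one row at a time:
  s_1 = 1 + 0 + 0 + 0 + 1 + 1 + 1 + 1 = 5 ≡ 1 (mod 2).
  s_2 = 0 + 1 + 0 + 1 + 1 + 1 + 1 + 1 = 6 ≡ 0 (mod 2).
  s_3 = 1 + 1 + 0 + 1 + 0 + 0 + 1 + 1 = 5 ≡ 1 (mod 2).
  s_4 = 1 + 1 + 1 + 1 + 0 + 0 + 1 + 1 = 6 ≡ 0 (mod 2).
s = (1, 0, 1, 0)^T — this equals column 10 of H (binary 1010), so error is at position 10.
Correct: flip bit 10 of r = 111010110001111 to get c = 111010110101111.


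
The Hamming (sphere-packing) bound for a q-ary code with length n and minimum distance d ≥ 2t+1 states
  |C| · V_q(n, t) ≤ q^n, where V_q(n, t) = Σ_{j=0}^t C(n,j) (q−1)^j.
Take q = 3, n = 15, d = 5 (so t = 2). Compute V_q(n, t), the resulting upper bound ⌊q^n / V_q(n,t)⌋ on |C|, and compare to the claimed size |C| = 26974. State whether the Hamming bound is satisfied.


V_q(n, t) = 451, q^n = 14348907, Hamming bound = 31815, |C| = 26974 ≤ bound (satisfied).

Step 1: Compute V_q(n, t) = Σ_{j=0}^2 C(n, j) (q−1)^j.
  j = 0: C(15,0)·(2)^0 = 1·1 = 1.
  j = 1: C(15,1)·(2)^1 = 15·2 = 30.
  j = 2: C(15,2)·(2)^2 = 105·4 = 420.
  V_q(n, t) = 1 + 30 + 420 = 451.
Step 2: q^n = 3^15 = 14348907.
Step 3: Hamming bound ⌊q^n / V_q(n,t)⌋ = ⌊14348907/451⌋ = 31815.
Step 4: Compare |C| = 26974 to 31815: satisfied.
The claimed |C| lies below the Hamming bound.


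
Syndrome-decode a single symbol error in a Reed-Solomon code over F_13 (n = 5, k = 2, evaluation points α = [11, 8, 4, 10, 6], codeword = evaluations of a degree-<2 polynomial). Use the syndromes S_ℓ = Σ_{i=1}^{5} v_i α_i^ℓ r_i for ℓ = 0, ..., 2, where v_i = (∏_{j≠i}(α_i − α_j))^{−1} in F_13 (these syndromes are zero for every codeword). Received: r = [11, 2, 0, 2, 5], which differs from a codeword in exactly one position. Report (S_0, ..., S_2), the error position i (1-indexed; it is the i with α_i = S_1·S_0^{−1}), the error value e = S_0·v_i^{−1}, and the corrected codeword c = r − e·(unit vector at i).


S = (2, 3, 11), error at position 2, error magnitude e = 5, c = [11, 10, 0, 2, 5].

Step 1: column multipliers v_i = (∏_{j≠i}(α_i − α_j))^{−1} mod 13.
  i = 1 (α = 11): (11−8)(11−4)(11−10)(11−6) = 3·7·1·5 = 105 ≡ 1, so v_1 = 1^{−1} = 1 (mod 13).
  i = 2 (α = 8): (8−11)(8−4)(8−10)(8−6) = (−3)·4·(−2)·2 = 48 ≡ 9, so v_2 = 9^{−1} = 3 (mod 13).
  i = 3 (α = 4): (4−11)(4−8)(4−10)(4−6) = (−7)·(−4)·(−6)·(−2) = 336 ≡ 11, so v_3 = 11^{−1} = 6 (mod 13).
  i = 4 (α = 10): (10−11)(10−8)(10−4)(10−6) = (−1)·2·6·4 = −48 ≡ 4, so v_4 = 4^{−1} = 10 (mod 13).
  i = 5 (α = 6): (6−11)(6−8)(6−4)(6−10) = (−5)·(−2)·2·(−4) = −80 ≡ 11, so v_5 = 11^{−1} = 6 (mod 13).
  v = [1, 3, 6, 10, 6].
Step 2: syndromes of r = [11, 2, 0, 2, 5] (all sums mod 13).
  S_0 = Σ v_i r_i = 1·11 + 3·2 + 6·0 + 10·2 + 6·5 = 67 ≡ 2.
  S_1 = Σ v_i α_i r_i = 1·11·11 + 3·8·2 + 6·4·0 + 10·10·2 + 6·6·5 = 549 ≡ 3.
  α_i^2 mod 13 = [4, 12, 3, 9, 10].
  S_2 = Σ v_i α_i^2 r_i = 1·4·11 + 3·12·2 + 6·3·0 + 10·9·2 + 6·10·5 = 596 ≡ 11.
  S = (2, 3, 11) ≠ 0, so r is not a codeword (an error is present).
Step 3: locate the error. For a single error e at position i, S_ℓ = v_i·e·α_i^ℓ, so α_err = S_1/S_0.
  S_0^{−1} = 2^{−1} = 7 (mod 13), so α_err = 3·7 = 21 ≡ 8 = α_2. Error position i = 2.
  Consistency check: S_2/S_1 = 11·9 = 99 ≡ 8 = α_err ✓ (single-error assumption holds).
Step 4: error magnitude e = S_0/v_2 = S_0·∏_{j≠2}(α_2 − α_j) = 2·9 = 18 ≡ 5 (mod 13).
Step 5: correct position 2: c_2 = r_2 − e = 2 − 5 ≡ 10 (mod 13). Hence c = [11, 10, 0, 2, 5].
  Check: interpolating c through the α_i gives m(x) = 3 + 9·x (degree < 2) with m(α_i) = c_i for every i, so c is indeed a codeword.


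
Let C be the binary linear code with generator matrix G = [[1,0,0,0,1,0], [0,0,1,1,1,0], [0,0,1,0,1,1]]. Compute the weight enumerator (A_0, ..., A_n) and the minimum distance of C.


Weight distribution: A_0 = 1, A_2 = 2, A_3 = 4, A_4 = 1. Minimum distance d = 2.

Enumerate all 2^3 = 8 messages m ∈ F_2^3.
For each, compute codeword c = mG in F_2^6, then tally its weight.
  m = 000 → c = 000000, weight = 0.
  m = 100 → c = 100010, weight = 2.
  m = 010 → c = 001110, weight = 3.
  m = 110 → c = 101100, weight = 3.
  m = 001 → c = 001011, weight = 3.
  m = 101 → c = 101001, weight = 3.
  m = 011 → c = 000101, weight = 2.
  m = 111 → c = 100111, weight = 4.
Tally weights:
  weight 0: 1 codewords.
  weight 2: 2 codewords.
  weight 3: 4 codewords.
  weight 4: 1 codewords.
Minimum distance d = smallest w > 0 with A_w > 0 = 2.
Sanity: Σ A_w = 8 = 2^3 = 8 ✓.


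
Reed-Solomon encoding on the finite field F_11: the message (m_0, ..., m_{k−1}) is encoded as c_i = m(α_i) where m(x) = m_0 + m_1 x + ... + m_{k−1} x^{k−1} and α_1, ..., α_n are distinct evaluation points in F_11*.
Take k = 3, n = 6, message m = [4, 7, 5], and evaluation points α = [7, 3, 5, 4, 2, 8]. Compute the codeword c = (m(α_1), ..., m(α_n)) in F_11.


c = [1, 4, 10, 2, 5, 6]

Message polynomial: m(x) = 4 + 7·x + 5·x^2 (mod 11).
For each evaluation point α_i, compute m(α_i) mod 11:
  α_1 = 7: Horner steps 5 → 9 → 1, so m(7) = 1.
  α_2 = 3: Horner steps 5 → 0 → 4, so m(3) = 4.
  α_3 = 5: Horner steps 5 → 10 → 10, so m(5) = 10.
  α_4 = 4: Horner steps 5 → 5 → 2, so m(4) = 2.
  α_5 = 2: Horner steps 5 → 6 → 5, so m(2) = 5.
  α_6 = 8: Horner steps 5 → 3 → 6, so m(8) = 6.
Codeword c = [1, 4, 10, 2, 5, 6] ∈ F_11^6.


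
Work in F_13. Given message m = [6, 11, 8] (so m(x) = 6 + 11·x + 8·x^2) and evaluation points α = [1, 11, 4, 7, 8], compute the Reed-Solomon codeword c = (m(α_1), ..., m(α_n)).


c = [12, 3, 9, 7, 8]

Message polynomial: m(x) = 6 + 11·x + 8·x^2 (mod 13).
For each evaluation point α_i, compute m(α_i) mod 13:
  α_1 = 1: Horner steps 8 → 6 → 12, so m(1) = 12.
  α_2 = 11: Horner steps 8 → 8 → 3, so m(11) = 3.
  α_3 = 4: Horner steps 8 → 4 → 9, so m(4) = 9.
  α_4 = 7: Horner steps 8 → 2 → 7, so m(7) = 7.
  α_5 = 8: Horner steps 8 → 10 → 8, so m(8) = 8.
Codeword c = [12, 3, 9, 7, 8] ∈ F_13^5.


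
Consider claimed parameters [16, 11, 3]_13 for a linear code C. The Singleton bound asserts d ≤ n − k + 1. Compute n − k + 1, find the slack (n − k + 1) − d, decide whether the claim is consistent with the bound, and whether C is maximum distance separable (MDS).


Singleton RHS = n − k + 1 = 6, slack = 3, bound satisfied, not MDS.

Singleton bound: d ≤ n − k + 1.
Here n = 16, k = 11, so n − k + 1 = 6.
Given d = 3, check d ≤ 6: YES.
Slack = (n − k + 1) − d = 3.
The code is NOT MDS (slack = 3 > 0).
Description: the claimed parameters are [16, 11, 3]_13; such a code would be non-MDS.


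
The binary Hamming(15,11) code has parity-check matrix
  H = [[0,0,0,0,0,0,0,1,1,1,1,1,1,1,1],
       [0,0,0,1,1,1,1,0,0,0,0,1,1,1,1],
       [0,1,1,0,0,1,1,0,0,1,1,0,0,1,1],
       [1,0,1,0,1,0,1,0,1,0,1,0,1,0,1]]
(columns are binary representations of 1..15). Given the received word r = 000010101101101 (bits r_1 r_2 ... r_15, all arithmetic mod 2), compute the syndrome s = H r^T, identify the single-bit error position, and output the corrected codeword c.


s = (1, 1, 1, 1)^T, error position = 15, corrected codeword c = 000010101101100

Compute s = H r^T mod 2 one row at a time:
  s_1 = 0 + 1 + 1 + 0 + 1 + 1 + 0 + 1 = 5 ≡ 1 (mod 2).
  s_2 = 0 + 1 + 0 + 1 + 1 + 1 + 0 + 1 = 5 ≡ 1 (mod 2).
  s_3 = 0 + 0 + 0 + 1 + 1 + 0 + 0 + 1 = 3 ≡ 1 (mod 2).
  s_4 = 0 + 0 + 1 + 1 + 1 + 0 + 1 + 1 = 5 ≡ 1 (mod 2).
s = (1, 1, 1, 1)^T — this equals column 15 of H (binary 1111), so error is at position 15.
Correct: flip bit 15 of r = 000010101101101 to get c = 000010101101100.


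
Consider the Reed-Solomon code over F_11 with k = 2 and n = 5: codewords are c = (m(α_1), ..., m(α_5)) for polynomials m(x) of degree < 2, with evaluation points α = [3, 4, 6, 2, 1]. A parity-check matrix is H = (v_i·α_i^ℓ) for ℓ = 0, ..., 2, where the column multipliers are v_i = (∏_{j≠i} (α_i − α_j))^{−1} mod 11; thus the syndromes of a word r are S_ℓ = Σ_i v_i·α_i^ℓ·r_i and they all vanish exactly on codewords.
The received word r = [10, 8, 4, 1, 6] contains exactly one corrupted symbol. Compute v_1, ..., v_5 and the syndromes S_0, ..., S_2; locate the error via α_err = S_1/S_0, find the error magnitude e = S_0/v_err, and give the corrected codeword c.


S = (10, 10, 10), error at position 5, error magnitude e = 3, c = [10, 8, 4, 1, 3].

Step 1: column multipliers v_i = (∏_{j≠i}(α_i − α_j))^{−1} mod 11.
  i = 1 (α = 3): (3−4)(3−6)(3−2)(3−1) = (−1)·(−3)·1·2 = 6 ≡ 6, so v_1 = 6^{−1} = 2 (mod 11).
  i = 2 (α = 4): (4−3)(4−6)(4−2)(4−1) = 1·(−2)·2·3 = −12 ≡ 10, so v_2 = 10^{−1} = 10 (mod 11).
  i = 3 (α = 6): (6−3)(6−4)(6−2)(6−1) = 3·2·4·5 = 120 ≡ 10, so v_3 = 10^{−1} = 10 (mod 11).
  i = 4 (α = 2): (2−3)(2−4)(2−6)(2−1) = (−1)·(−2)·(−4)·1 = −8 ≡ 3, so v_4 = 3^{−1} = 4 (mod 11).
  i = 5 (α = 1): (1−3)(1−4)(1−6)(1−2) = (−2)·(−3)·(−5)·(−1) = 30 ≡ 8, so v_5 = 8^{−1} = 7 (mod 11).
  v = [2, 10, 10, 4, 7].
Step 2: syndromes of r = [10, 8, 4, 1, 6] (all sums mod 11).
  S_0 = Σ v_i r_i = 2·10 + 10·8 + 10·4 + 4·1 + 7·6 = 186 ≡ 10.
  S_1 = Σ v_i α_i r_i = 2·3·10 + 10·4·8 + 10·6·4 + 4·2·1 + 7·1·6 = 670 ≡ 10.
  α_i^2 mod 11 = [9, 5, 3, 4, 1].
  S_2 = Σ v_i α_i^2 r_i = 2·9·10 + 10·5·8 + 10·3·4 + 4·4·1 + 7·1·6 = 758 ≡ 10.
  S = (10, 10, 10) ≠ 0, so r is not a codeword (an error is present).
Step 3: locate the error. For a single error e at position i, S_ℓ = v_i·e·α_i^ℓ, so α_err = S_1/S_0.
  S_0^{−1} = 10^{−1} = 10 (mod 11), so α_err = 10·10 = 100 ≡ 1 = α_5. Error position i = 5.
  Consistency check: S_2/S_1 = 10·10 = 100 ≡ 1 = α_err ✓ (single-error assumption holds).
Step 4: error magnitude e = S_0/v_5 = S_0·∏_{j≠5}(α_5 − α_j) = 10·8 = 80 ≡ 3 (mod 11).
Step 5: correct position 5: c_5 = r_5 − e = 6 − 3 ≡ 3 (mod 11). Hence c = [10, 8, 4, 1, 3].
  Check: interpolating c through the α_i gives m(x) = 5 + 9·x (degree < 2) with m(α_i) = c_i for every i, so c is indeed a codeword.


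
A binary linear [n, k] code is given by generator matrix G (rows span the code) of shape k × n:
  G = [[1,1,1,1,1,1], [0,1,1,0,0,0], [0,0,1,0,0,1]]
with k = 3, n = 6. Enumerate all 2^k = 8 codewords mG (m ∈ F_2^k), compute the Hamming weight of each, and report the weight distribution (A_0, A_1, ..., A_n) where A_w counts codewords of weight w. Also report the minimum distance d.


Weight distribution: A_0 = 1, A_2 = 3, A_4 = 3, A_6 = 1. Minimum distance d = 2.

Enumerate all 2^3 = 8 messages m ∈ F_2^3.
For each, compute codeword c = mG in F_2^6, then tally its weight.
  m = 000 → c = 000000, weight = 0.
  m = 100 → c = 111111, weight = 6.
  m = 010 → c = 011000, weight = 2.
  m = 110 → c = 100111, weight = 4.
  m = 001 → c = 001001, weight = 2.
  m = 101 → c = 110110, weight = 4.
  m = 011 → c = 010001, weight = 2.
  m = 111 → c = 101110, weight = 4.
Tally weights:
  weight 0: 1 codewords.
  weight 2: 3 codewords.
  weight 4: 3 codewords.
  weight 6: 1 codewords.
Minimum distance d = smallest w > 0 with A_w > 0 = 2.
Sanity: Σ A_w = 8 = 2^3 = 8 ✓.


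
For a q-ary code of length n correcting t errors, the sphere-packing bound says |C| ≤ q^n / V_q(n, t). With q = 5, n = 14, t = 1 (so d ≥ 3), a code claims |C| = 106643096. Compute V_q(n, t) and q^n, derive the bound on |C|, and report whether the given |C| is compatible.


V_q(n, t) = 57, q^n = 6103515625, Hamming bound = 107079221, |C| = 106643096 ≤ bound (satisfied).

Step 1: Compute V_q(n, t) = Σ_{j=0}^1 C(n, j) (q−1)^j.
  j = 0: C(14,0)·(4)^0 = 1·1 = 1.
  j = 1: C(14,1)·(4)^1 = 14·4 = 56.
  V_q(n, t) = 1 + 56 = 57.
Step 2: q^n = 5^14 = 6103515625.
Step 3: Hamming bound ⌊q^n / V_q(n,t)⌋ = ⌊6103515625/57⌋ = 107079221.
Step 4: Compare |C| = 106643096 to 107079221: satisfied.
The claimed |C| lies below the Hamming bound.


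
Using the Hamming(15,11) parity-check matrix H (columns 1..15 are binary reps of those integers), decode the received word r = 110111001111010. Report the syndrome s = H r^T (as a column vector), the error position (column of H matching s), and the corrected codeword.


s = (1, 1, 1, 0)^T, error position = 14, corrected codeword c = 110111001111000

Compute s = H r^T mod 2 one row at a time:
  s_1 = 0 + 1 + 1 + 1 + 1 + 0 + 1 + 0 = 5 ≡ 1 (mod 2).
  s_2 = 1 + 1 + 1 + 0 + 1 + 0 + 1 + 0 = 5 ≡ 1 (mod 2).
  s_3 = 1 + 0 + 1 + 0 + 1 + 1 + 1 + 0 = 5 ≡ 1 (mod 2).
  s_4 = 1 + 0 + 1 + 0 + 1 + 1 + 0 + 0 = 4 ≡ 0 (mod 2).
s = (1, 1, 1, 0)^T — this equals column 14 of H (binary 1110), so error is at position 14.
Correct: flip bit 14 of r = 110111001111010 to get c = 110111001111000.


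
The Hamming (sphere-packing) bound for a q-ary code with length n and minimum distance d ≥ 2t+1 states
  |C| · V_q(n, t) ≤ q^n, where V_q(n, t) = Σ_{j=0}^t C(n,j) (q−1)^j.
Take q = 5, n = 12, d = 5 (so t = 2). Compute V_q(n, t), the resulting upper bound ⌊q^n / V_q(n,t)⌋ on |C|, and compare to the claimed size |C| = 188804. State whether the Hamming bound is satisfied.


V_q(n, t) = 1105, q^n = 244140625, Hamming bound = 220941, |C| = 188804 ≤ bound (satisfied).

Step 1: Compute V_q(n, t) = Σ_{j=0}^2 C(n, j) (q−1)^j.
  j = 0: C(12,0)·(4)^0 = 1·1 = 1.
  j = 1: C(12,1)·(4)^1 = 12·4 = 48.
  j = 2: C(12,2)·(4)^2 = 66·16 = 1056.
  V_q(n, t) = 1 + 48 + 1056 = 1105.
Step 2: q^n = 5^12 = 244140625.
Step 3: Hamming bound ⌊q^n / V_q(n,t)⌋ = ⌊244140625/1105⌋ = 220941.
Step 4: Compare |C| = 188804 to 220941: satisfied.
The claimed |C| lies below the Hamming bound.


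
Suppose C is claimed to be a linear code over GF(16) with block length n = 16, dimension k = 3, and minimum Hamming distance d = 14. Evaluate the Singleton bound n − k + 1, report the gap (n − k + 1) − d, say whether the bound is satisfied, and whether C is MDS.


Singleton RHS = n − k + 1 = 14, slack = 0, bound satisfied, MDS.

Singleton bound: d ≤ n − k + 1.
Here n = 16, k = 3, so n − k + 1 = 14.
Given d = 14, check d ≤ 14: YES.
Slack = (n − k + 1) − d = 0.
The code is MDS (slack = 0).
Description: the claimed parameters are [16, 3, 14]_16; such a code would be MDS (meets Singleton bound).


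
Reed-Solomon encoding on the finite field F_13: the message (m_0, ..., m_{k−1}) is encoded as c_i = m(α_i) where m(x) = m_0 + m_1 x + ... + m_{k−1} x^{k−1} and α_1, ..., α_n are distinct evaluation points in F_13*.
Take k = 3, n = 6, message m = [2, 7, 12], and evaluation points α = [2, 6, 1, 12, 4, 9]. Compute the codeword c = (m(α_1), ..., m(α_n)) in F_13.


c = [12, 8, 8, 7, 1, 10]

Message polynomial: m(x) = 2 + 7·x + 12·x^2 (mod 13).
For each evaluation point α_i, compute m(α_i) mod 13:
  α_1 = 2: Horner steps 12 → 5 → 12, so m(2) = 12.
  α_2 = 6: Horner steps 12 → 1 → 8, so m(6) = 8.
  α_3 = 1: Horner steps 12 → 6 → 8, so m(1) = 8.
  α_4 = 12: Horner steps 12 → 8 → 7, so m(12) = 7.
  α_5 = 4: Horner steps 12 → 3 → 1, so m(4) = 1.
  α_6 = 9: Horner steps 12 → 11 → 10, so m(9) = 10.
Codeword c = [12, 8, 8, 7, 1, 10] ∈ F_13^6.


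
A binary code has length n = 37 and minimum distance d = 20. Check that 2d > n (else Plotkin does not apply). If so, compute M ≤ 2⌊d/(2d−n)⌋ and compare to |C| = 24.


Plotkin bound M ≤ 12; given |C| = 24 > bound (violated).

Check applicability: 2d = 40, n = 37.
2d − n = 3 > 0, so Plotkin applies.
Compute d/(2d−n) = 20/3 ≈ 6.6667.
⌊d/(2d−n)⌋ = 6.
Plotkin bound: M ≤ 2·6 = 12.
Given |C| = 24, check: VIOLATED.
This |C| is above the Plotkin bound, so no binary code with n = 37, d = 20 and 24 codewords exists.


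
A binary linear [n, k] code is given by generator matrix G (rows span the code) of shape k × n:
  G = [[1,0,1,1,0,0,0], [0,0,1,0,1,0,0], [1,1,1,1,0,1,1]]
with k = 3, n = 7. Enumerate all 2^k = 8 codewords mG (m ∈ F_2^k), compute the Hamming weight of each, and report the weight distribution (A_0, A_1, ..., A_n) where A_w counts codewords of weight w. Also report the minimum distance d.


Weight distribution: A_0 = 1, A_2 = 1, A_3 = 3, A_5 = 1, A_6 = 2. Minimum distance d = 2.

Enumerate all 2^3 = 8 messages m ∈ F_2^3.
For each, compute codeword c = mG in F_2^7, then tally its weight.
  m = 000 → c = 0000000, weight = 0.
  m = 100 → c = 1011000, weight = 3.
  m = 010 → c = 0010100, weight = 2.
  m = 110 → c = 1001100, weight = 3.
  m = 001 → c = 1111011, weight = 6.
  m = 101 → c = 0100011, weight = 3.
  m = 011 → c = 1101111, weight = 6.
  m = 111 → c = 0110111, weight = 5.
Tally weights:
  weight 0: 1 codewords.
  weight 2: 1 codewords.
  weight 3: 3 codewords.
  weight 5: 1 codewords.
  weight 6: 2 codewords.
Minimum distance d = smallest w > 0 with A_w > 0 = 2.
Sanity: Σ A_w = 8 = 2^3 = 8 ✓.


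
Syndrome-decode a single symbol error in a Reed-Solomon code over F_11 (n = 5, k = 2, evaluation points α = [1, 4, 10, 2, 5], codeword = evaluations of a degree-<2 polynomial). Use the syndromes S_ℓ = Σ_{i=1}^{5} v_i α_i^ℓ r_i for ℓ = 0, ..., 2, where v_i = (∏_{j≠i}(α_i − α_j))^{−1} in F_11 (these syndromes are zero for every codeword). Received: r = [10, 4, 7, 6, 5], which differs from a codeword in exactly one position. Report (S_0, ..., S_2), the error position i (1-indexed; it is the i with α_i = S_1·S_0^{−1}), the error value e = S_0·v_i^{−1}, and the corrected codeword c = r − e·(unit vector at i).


S = (2, 8, 10), error at position 2, error magnitude e = 6, c = [10, 9, 7, 6, 5].

Step 1: column multipliers v_i = (∏_{j≠i}(α_i − α_j))^{−1} mod 11.
  i = 1 (α = 1): (1−4)(1−10)(1−2)(1−5) = (−3)·(−9)·(−1)·(−4) = 108 ≡ 9, so v_1 = 9^{−1} = 5 (mod 11).
  i = 2 (α = 4): (4−1)(4−10)(4−2)(4−5) = 3·(−6)·2·(−1) = 36 ≡ 3, so v_2 = 3^{−1} = 4 (mod 11).
  i = 3 (α = 10): (10−1)(10−4)(10−2)(10−5) = 9·6·8·5 = 2160 ≡ 4, so v_3 = 4^{−1} = 3 (mod 11).
  i = 4 (α = 2): (2−1)(2−4)(2−10)(2−5) = 1·(−2)·(−8)·(−3) = −48 ≡ 7, so v_4 = 7^{−1} = 8 (mod 11).
  i = 5 (α = 5): (5−1)(5−4)(5−10)(5−2) = 4·1·(−5)·3 = −60 ≡ 6, so v_5 = 6^{−1} = 2 (mod 11).
  v = [5, 4, 3, 8, 2].
Step 2: syndromes of r = [10, 4, 7, 6, 5] (all sums mod 11).
  S_0 = Σ v_i r_i = 5·10 + 4·4 + 3·7 + 8·6 + 2·5 = 145 ≡ 2.
  S_1 = Σ v_i α_i r_i = 5·1·10 + 4·4·4 + 3·10·7 + 8·2·6 + 2·5·5 = 470 ≡ 8.
  α_i^2 mod 11 = [1, 5, 1, 4, 3].
  S_2 = Σ v_i α_i^2 r_i = 5·1·10 + 4·5·4 + 3·1·7 + 8·4·6 + 2·3·5 = 373 ≡ 10.
  S = (2, 8, 10) ≠ 0, so r is not a codeword (an error is present).
Step 3: locate the error. For a single error e at position i, S_ℓ = v_i·e·α_i^ℓ, so α_err = S_1/S_0.
  S_0^{−1} = 2^{−1} = 6 (mod 11), so α_err = 8·6 = 48 ≡ 4 = α_2. Error position i = 2.
  Consistency check: S_2/S_1 = 10·7 = 70 ≡ 4 = α_err ✓ (single-error assumption holds).
Step 4: error magnitude e = S_0/v_2 = S_0·∏_{j≠2}(α_2 − α_j) = 2·3 = 6 ≡ 6 (mod 11).
Step 5: correct position 2: c_2 = r_2 − e = 4 − 6 ≡ 9 (mod 11). Hence c = [10, 9, 7, 6, 5].
  Check: interpolating c through the α_i gives m(x) = 3 + 7·x (degree < 2) with m(α_i) = c_i for every i, so c is indeed a codeword.


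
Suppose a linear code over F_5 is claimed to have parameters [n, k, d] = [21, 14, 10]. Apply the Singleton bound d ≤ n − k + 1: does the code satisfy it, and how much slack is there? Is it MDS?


Singleton RHS = n − k + 1 = 8, slack = -2, bound violated (no such code; not MDS).

Singleton bound: d ≤ n − k + 1.
Here n = 21, k = 14, so n − k + 1 = 8.
Given d = 10, check d ≤ 8: NO.
Slack = (n − k + 1) − d = -2.
The slack is negative: d = 10 exceeds n − k + 1 = 8 by 2, so the Singleton bound is violated and no linear [21, 14, 10]_5 code can exist. In particular it is not MDS (MDS requires d = n − k + 1 exactly).
Description: the claimed parameters are [21, 14, 10]_5; such a code would be impossible (violates the Singleton bound).


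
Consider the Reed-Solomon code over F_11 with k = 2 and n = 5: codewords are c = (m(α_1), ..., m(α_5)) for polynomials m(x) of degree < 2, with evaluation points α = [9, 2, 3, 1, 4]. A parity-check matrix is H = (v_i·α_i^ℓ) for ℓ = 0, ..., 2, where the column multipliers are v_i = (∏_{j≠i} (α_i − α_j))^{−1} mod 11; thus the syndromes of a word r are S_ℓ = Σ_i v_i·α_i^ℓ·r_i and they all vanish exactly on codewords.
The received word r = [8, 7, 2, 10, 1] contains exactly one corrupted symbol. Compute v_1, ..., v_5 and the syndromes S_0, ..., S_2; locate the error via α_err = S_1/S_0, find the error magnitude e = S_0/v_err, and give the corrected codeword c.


S = (9, 5, 4), error at position 3, error magnitude e = 9, c = [8, 7, 4, 10, 1].

Step 1: column multipliers v_i = (∏_{j≠i}(α_i − α_j))^{−1} mod 11.
  i = 1 (α = 9): (9−2)(9−3)(9−1)(9−4) = 7·6·8·5 = 1680 ≡ 8, so v_1 = 8^{−1} = 7 (mod 11).
  i = 2 (α = 2): (2−9)(2−3)(2−1)(2−4) = (−7)·(−1)·1·(−2) = −14 ≡ 8, so v_2 = 8^{−1} = 7 (mod 11).
  i = 3 (α = 3): (3−9)(3−2)(3−1)(3−4) = (−6)·1·2·(−1) = 12 ≡ 1, so v_3 = 1^{−1} = 1 (mod 11).
  i = 4 (α = 1): (1−9)(1−2)(1−3)(1−4) = (−8)·(−1)·(−2)·(−3) = 48 ≡ 4, so v_4 = 4^{−1} = 3 (mod 11).
  i = 5 (α = 4): (4−9)(4−2)(4−3)(4−1) = (−5)·2·1·3 = −30 ≡ 3, so v_5 = 3^{−1} = 4 (mod 11).
  v = [7, 7, 1, 3, 4].
Step 2: syndromes of r = [8, 7, 2, 10, 1] (all sums mod 11).
  S_0 = Σ v_i r_i = 7·8 + 7·7 + 1·2 + 3·10 + 4·1 = 141 ≡ 9.
  S_1 = Σ v_i α_i r_i = 7·9·8 + 7·2·7 + 1·3·2 + 3·1·10 + 4·4·1 = 654 ≡ 5.
  α_i^2 mod 11 = [4, 4, 9, 1, 5].
  S_2 = Σ v_i α_i^2 r_i = 7·4·8 + 7·4·7 + 1·9·2 + 3·1·10 + 4·5·1 = 488 ≡ 4.
  S = (9, 5, 4) ≠ 0, so r is not a codeword (an error is present).
Step 3: locate the error. For a single error e at position i, S_ℓ = v_i·e·α_i^ℓ, so α_err = S_1/S_0.
  S_0^{−1} = 9^{−1} = 5 (mod 11), so α_err = 5·5 = 25 ≡ 3 = α_3. Error position i = 3.
  Consistency check: S_2/S_1 = 4·9 = 36 ≡ 3 = α_err ✓ (single-error assumption holds).
Step 4: error magnitude e = S_0/v_3 = S_0·∏_{j≠3}(α_3 − α_j) = 9·1 = 9 ≡ 9 (mod 11).
Step 5: correct position 3: c_3 = r_3 − e = 2 − 9 ≡ 4 (mod 11). Hence c = [8, 7, 4, 10, 1].
  Check: interpolating c through the α_i gives m(x) = 2 + 8·x (degree < 2) with m(α_i) = c_i for every i, so c is indeed a codeword.
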